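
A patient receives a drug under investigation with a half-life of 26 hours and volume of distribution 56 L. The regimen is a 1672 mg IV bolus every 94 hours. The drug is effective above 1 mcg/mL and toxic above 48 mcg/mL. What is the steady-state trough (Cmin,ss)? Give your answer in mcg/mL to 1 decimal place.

2.7 mcg/mL

τ/t½ = 94/26 ≈ 3.6154, so fraction remaining f = (1/2)^(94/26) ≈ 0.0816.
At steady state, accumulation factor R = 1/(1 − e^(−kτ)) ≈ 1.0889.
Each bolus raises the concentration by D/Vd = 1672/56 ≈ 29.857 mcg/mL.
Steady-state peak Cmax,ss = C₀·R ≈ 29.857 × 1.0889 ≈ 32.511 mcg/mL.
Steady-state trough Cmin,ss = Cmax,ss·f ≈ 32.511 × 0.0816 ≈ 2.653 mcg/mL.
Trough 2.7 mcg/mL vs MEC 1 mcg/mL: adequate.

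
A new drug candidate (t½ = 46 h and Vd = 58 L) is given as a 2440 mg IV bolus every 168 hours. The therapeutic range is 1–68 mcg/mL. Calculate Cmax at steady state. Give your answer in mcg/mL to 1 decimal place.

45.7 mcg/mL

k = ln2/t½ = ln2/46 ≈ 0.015068 h⁻¹; fraction remaining f = e^(−kτ) = e^(−0.015068×168) ≈ 0.0795.
At steady state, accumulation factor R = 1/(1 − e^(−kτ)) ≈ 1.0864.
Single-dose peak C₀ = D/Vd = 2440/58 ≈ 42.069 mcg/mL.
Steady-state peak Cmax,ss = C₀·R ≈ 42.069 × 1.0864 ≈ 45.704 mcg/mL.
Peak 45.7 mcg/mL vs MTC 68 mcg/mL: below toxic threshold.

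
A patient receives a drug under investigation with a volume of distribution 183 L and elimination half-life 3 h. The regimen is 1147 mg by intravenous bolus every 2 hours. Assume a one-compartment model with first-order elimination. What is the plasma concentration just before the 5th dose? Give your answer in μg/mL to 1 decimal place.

f = (1/2)^(τ/t½) = (1/2)^(2/3) ≈ 0.6300.
C₀ = D/Vd = 1147/183 ≈ 6.268 μg/mL.
Before the 5th dose, 4 doses have been given. Superposition: Cmin = C₀·(f + f² + … + f^4).
≈ 6.268 × (0.6300 + 0.3969 + 0.2500 + 0.1575) ≈ 6.268 × 1.4344 ≈ 8.991 μg/mL.

9.0 μg/mL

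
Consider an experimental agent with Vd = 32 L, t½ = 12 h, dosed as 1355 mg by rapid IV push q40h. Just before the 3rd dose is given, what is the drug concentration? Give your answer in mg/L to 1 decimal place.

f = (1/2)^(τ/t½) = (1/2)^(40/12) ≈ 0.0992.
C₀ = D/Vd = 1355/32 ≈ 42.344 mg/L.
Before the 3rd dose, 2 doses have been given. Superposition: Cmin = C₀·(f + f²).
≈ 42.344 × (0.0992 + 0.0098) ≈ 42.344 × 0.1090 ≈ 4.615 mg/L.

4.6 mg/L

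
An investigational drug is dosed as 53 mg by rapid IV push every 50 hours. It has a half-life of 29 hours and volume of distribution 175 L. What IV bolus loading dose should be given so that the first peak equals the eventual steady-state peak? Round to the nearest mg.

76 mg

f = (1/2)^(50/29) ≈ 0.302679; accumulation ratio R = 1/(1−f) ≈ 1.43406.
Loading dose to hit Cmax,ss on first dose: D_load = D_maint·R ≈ 53 × 1.43406 ≈ 76.01 mg.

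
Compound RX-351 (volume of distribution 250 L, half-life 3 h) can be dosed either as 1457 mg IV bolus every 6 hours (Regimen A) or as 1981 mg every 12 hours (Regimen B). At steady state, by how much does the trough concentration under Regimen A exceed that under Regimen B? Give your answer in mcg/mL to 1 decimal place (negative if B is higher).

Regimen A: f = (1/2)^(6/3) ≈ 0.2500; Cmin,ss = (1457/250)·f/(1−f) ≈ 1.943 mcg/mL.
Regimen B: f = (1/2)^(12/3) ≈ 0.0625; Cmin,ss = (1981/250)·f/(1−f) ≈ 0.528 mcg/mL.
Difference ≈ 1.943 − 0.528 ≈ 1.415 mcg/mL.

1.4 mcg/mL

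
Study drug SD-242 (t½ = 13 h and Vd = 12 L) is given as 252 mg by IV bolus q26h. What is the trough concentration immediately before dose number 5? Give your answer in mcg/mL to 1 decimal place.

f = (1/2)^(τ/t½) = (1/2)^(26/13) ≈ 0.2500.
C₀ = D/Vd = 252/12 ≈ 21.000 mcg/mL.
Before the 5th dose, 4 doses have been given. Superposition: Cmin = C₀·(f + f² + … + f^4).
≈ 21.000 × (0.2500 + 0.0625 + 0.0156 + 0.0039) ≈ 21.000 × 0.3320 ≈ 6.972 mcg/mL.

7.0 mcg/mL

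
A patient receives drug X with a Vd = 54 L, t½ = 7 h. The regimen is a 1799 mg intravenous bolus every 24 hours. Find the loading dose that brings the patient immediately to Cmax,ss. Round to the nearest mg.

f = (1/2)^(24/7) ≈ 0.092875; accumulation ratio R = 1/(1−f) ≈ 1.10238.
Loading dose to hit Cmax,ss on first dose: D_load = D_maint·R ≈ 1799 × 1.10238 ≈ 1983.18 mg.

1983 mg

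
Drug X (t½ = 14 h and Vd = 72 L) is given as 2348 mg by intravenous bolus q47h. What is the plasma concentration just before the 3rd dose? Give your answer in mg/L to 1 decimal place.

3.5 mg/L

f = (1/2)^(τ/t½) = (1/2)^(47/14) ≈ 0.0976.
C₀ = D/Vd = 2348/72 ≈ 32.611 mg/L.
Before the 3rd dose, 2 doses have been given. Superposition: Cmin = C₀·(f + f²).
≈ 32.611 × (0.0976 + 0.0095) ≈ 32.611 × 0.1071 ≈ 3.493 mg/L.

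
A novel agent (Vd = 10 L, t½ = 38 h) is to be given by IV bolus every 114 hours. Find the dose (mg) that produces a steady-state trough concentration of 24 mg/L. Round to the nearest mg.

τ/t½ = 114/38 ≈ 3, so f = (1/2)^(114/38) ≈ 0.125000.
Cmin,ss = (D/Vd)·f/(1−f), so D = Cmin,ss·Vd·(1−f)/f.
D = 24 × 10 × (1−f)/f ≈ 24 × 10 × 7.00000 ≈ 1680.00 mg.

1680 mg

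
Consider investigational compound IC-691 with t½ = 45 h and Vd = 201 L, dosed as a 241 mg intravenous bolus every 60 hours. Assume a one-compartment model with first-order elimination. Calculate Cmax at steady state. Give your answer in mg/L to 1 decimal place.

Over one 60-h interval, 60/45 ≈ 1.3333 half-lives elapse, leaving f ≈ 0.3969 of each dose.
Accumulation ratio R = 1/(1 − f) ≈ 1/0.6031 ≈ 1.6581.
Each bolus raises the concentration by D/Vd = 241/201 ≈ 1.199 mg/L.
Steady-state peak Cmax,ss = C₀·R ≈ 1.199 × 1.6581 ≈ 1.988 mg/L.

2.0 mg/L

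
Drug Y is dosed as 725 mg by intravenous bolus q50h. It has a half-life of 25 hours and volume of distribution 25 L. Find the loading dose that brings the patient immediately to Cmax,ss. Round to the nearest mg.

f = (1/2)^(50/25) ≈ 0.250000; accumulation ratio R = 1/(1−f) ≈ 1.33333.
Loading dose to hit Cmax,ss on first dose: D_load = D_maint·R ≈ 725 × 1.33333 ≈ 966.66 mg.

967 mg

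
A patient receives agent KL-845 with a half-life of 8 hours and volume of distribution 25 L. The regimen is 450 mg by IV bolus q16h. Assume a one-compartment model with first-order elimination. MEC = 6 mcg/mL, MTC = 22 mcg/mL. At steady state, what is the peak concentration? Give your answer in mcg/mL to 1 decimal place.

24.0 mcg/mL

τ = 16 h = 2 half-lives, so f = (1/2)^2 = 0.25.
At steady state, R = 1/(1 − 0.25) = 4/3.
Single-dose peak C₀ = D/Vd = 450/25 = 18 mcg/mL.
Steady-state peak Cmax,ss = C₀·R = 18 × 4/3 ≈ 24.000 mcg/mL.
Peak 24.0 mcg/mL vs MTC 22 mcg/mL: exceeds toxic threshold.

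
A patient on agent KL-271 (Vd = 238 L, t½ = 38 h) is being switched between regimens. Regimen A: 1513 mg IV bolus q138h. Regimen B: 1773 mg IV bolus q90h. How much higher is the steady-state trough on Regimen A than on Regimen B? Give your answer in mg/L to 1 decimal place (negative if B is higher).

-1.2 mg/L

Regimen A: f = (1/2)^(138/38) ≈ 0.0807; Cmin,ss = (1513/238)·f/(1−f) ≈ 0.558 mg/L.
Regimen B: f = (1/2)^(90/38) ≈ 0.1937; Cmin,ss = (1773/238)·f/(1−f) ≈ 1.790 mg/L.
Difference ≈ 0.558 − 1.790 ≈ -1.232 mg/L.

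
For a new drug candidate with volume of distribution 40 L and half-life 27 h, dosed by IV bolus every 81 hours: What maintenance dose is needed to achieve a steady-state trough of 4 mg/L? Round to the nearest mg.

τ/t½ = 81/27 ≈ 3, so f = (1/2)^(81/27) ≈ 0.125000.
Cmin,ss = (D/Vd)·f/(1−f), so D = Cmin,ss·Vd·(1−f)/f.
D = 4 × 40 × (1−f)/f ≈ 4 × 40 × 7.00000 ≈ 1120.00 mg.

1120 mg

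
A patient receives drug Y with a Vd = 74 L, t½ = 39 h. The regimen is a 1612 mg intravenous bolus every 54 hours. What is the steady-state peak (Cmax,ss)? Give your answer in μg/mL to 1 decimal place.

35.3 μg/mL

k = ln2/t½ = ln2/39 ≈ 0.017773 h⁻¹; fraction remaining f = e^(−kτ) = e^(−0.017773×54) ≈ 0.3830.
At steady state, accumulation factor R = 1/(1 − e^(−kτ)) ≈ 1.6207.
Single-dose peak C₀ = D/Vd = 1612/74 ≈ 21.784 μg/mL.
Steady-state peak Cmax,ss = C₀·R ≈ 21.784 × 1.6207 ≈ 35.305 μg/mL.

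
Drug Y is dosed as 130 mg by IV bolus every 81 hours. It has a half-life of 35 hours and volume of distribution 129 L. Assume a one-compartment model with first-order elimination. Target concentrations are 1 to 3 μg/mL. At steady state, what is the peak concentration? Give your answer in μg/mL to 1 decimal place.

k = ln2/t½ = ln2/35 ≈ 0.019804 h⁻¹; fraction remaining f = e^(−kτ) = e^(−0.019804×81) ≈ 0.2011.
At steady state, accumulation factor R = 1/(1 − e^(−kτ)) ≈ 1.2517.
Each bolus raises the concentration by D/Vd = 130/129 ≈ 1.008 μg/mL.
Cmax,ss = C₀/(1 − f) ≈ 1.008/0.7989 ≈ 1.262 μg/mL.
Peak 1.3 μg/mL vs MTC 3 μg/mL: below toxic threshold.

1.3 μg/mL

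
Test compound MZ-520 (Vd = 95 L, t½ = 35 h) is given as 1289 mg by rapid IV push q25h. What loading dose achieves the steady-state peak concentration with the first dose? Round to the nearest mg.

f = (1/2)^(25/35) ≈ 0.609507; accumulation ratio R = 1/(1−f) ≈ 2.56087.
Loading dose to hit Cmax,ss on first dose: D_load = D_maint·R ≈ 1289 × 2.56087 ≈ 3300.96 mg.

3301 mg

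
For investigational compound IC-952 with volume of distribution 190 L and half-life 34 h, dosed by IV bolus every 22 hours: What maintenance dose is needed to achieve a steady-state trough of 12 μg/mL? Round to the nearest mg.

1290 mg

τ/t½ = 22/34 ≈ 0.64706, so f = (1/2)^(22/34) ≈ 0.638581.
Cmin,ss = (D/Vd)·f/(1−f), so D = Cmin,ss·Vd·(1−f)/f.
D = 12 × 190 × (1−f)/f ≈ 12 × 190 × 0.56597 ≈ 1290.41 mg.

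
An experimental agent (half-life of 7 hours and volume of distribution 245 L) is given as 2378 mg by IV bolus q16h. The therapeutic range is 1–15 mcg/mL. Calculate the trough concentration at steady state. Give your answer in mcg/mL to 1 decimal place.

2.5 mcg/mL

Over one 16-h interval, 16/7 ≈ 2.2857 half-lives elapse, leaving f ≈ 0.2051 of each dose.
At steady state, accumulation factor R = 1/(1 − e^(−kτ)) ≈ 1.2580.
Each bolus raises the concentration by D/Vd = 2378/245 ≈ 9.706 mcg/mL.
Cmax,ss = C₀/(1 − f) ≈ 9.706/0.7949 ≈ 12.210 mcg/mL.
Steady-state trough Cmin,ss = Cmax,ss·f ≈ 12.210 × 0.2051 ≈ 2.504 mcg/mL.
Trough 2.5 mcg/mL vs MEC 1 mcg/mL: adequate.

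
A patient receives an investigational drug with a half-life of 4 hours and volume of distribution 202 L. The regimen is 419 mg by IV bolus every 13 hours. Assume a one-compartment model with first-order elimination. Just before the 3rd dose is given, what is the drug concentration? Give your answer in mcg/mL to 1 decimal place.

0.2 mcg/mL

f = (1/2)^(τ/t½) = (1/2)^(13/4) ≈ 0.1051.
C₀ = D/Vd = 419/202 ≈ 2.074 mcg/mL.
Before the 3rd dose, 2 doses have been given. Superposition: Cmin = C₀·(f + f²).
≈ 2.074 × (0.1051 + 0.0110) ≈ 2.074 × 0.1161 ≈ 0.241 mcg/mL.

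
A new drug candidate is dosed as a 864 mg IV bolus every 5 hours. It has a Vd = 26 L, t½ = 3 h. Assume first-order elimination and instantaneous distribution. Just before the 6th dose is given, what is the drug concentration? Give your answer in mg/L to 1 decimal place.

f = (1/2)^(τ/t½) = (1/2)^(5/3) ≈ 0.3150.
C₀ = D/Vd = 864/26 ≈ 33.231 mg/L.
Before the 6th dose, 5 doses have been given. Superposition: Cmin = C₀·(f + f² + … + f^5).
≈ 33.231 × (0.3150 + 0.0992 + 0.0313 + 0.0098 + 0.0031) ≈ 33.231 × 0.4584 ≈ 15.233 mg/L.

15.2 mg/L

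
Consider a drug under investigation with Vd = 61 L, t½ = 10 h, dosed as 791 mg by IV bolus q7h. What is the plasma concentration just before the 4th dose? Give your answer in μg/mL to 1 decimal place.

f = (1/2)^(τ/t½) = (1/2)^(7/10) ≈ 0.6156.
C₀ = D/Vd = 791/61 ≈ 12.967 μg/mL.
Before the 4th dose, 3 doses have been given. Superposition: Cmin = C₀·(f + f² + … + f^3).
≈ 12.967 × (0.6156 + 0.3790 + 0.2333) ≈ 12.967 × 1.2279 ≈ 15.922 μg/mL.

15.9 μg/mL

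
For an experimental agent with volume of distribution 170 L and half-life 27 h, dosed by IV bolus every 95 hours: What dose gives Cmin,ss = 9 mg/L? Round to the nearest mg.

τ/t½ = 95/27 ≈ 3.5185, so f = (1/2)^(95/27) ≈ 0.087261.
Cmin,ss = (D/Vd)·f/(1−f), so D = Cmin,ss·Vd·(1−f)/f.
D = 9 × 170 × (1−f)/f ≈ 9 × 170 × 10.45987 ≈ 16003.60 mg.

16004 mg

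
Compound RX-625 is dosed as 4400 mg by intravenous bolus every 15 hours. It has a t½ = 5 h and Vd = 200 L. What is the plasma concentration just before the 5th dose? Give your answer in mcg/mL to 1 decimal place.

3.1 mcg/mL

f = (1/2)^(τ/t½) = (1/2)^(15/5) ≈ 0.1250.
C₀ = D/Vd = 4400/200 ≈ 22.000 mcg/mL.
Before the 5th dose, 4 doses have been given. Superposition: Cmin = C₀·(f + f² + … + f^4).
≈ 22.000 × (0.1250 + 0.0156 + 0.0020 + 0.0002) ≈ 22.000 × 0.1428 ≈ 3.142 mcg/mL.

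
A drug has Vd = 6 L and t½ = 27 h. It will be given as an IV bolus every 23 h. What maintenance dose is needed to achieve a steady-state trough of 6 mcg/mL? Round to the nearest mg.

29 mg

τ/t½ = 23/27 ≈ 0.85185, so f = (1/2)^(23/27) ≈ 0.554073.
Cmin,ss = (D/Vd)·f/(1−f), so D = Cmin,ss·Vd·(1−f)/f.
D = 6 × 6 × (1−f)/f ≈ 6 × 6 × 0.80482 ≈ 28.97 mg.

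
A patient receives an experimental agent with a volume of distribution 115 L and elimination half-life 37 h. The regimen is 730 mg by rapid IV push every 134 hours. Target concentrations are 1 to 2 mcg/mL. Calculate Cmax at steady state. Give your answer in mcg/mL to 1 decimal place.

6.9 mcg/mL

τ/t½ = 134/37 ≈ 3.6216, so fraction remaining f = (1/2)^(134/37) ≈ 0.0812.
Accumulation ratio R = 1/(1 − f) ≈ 1/0.9188 ≈ 1.0884.
Single-dose peak C₀ = D/Vd = 730/115 ≈ 6.348 mcg/mL.
Steady-state peak Cmax,ss = C₀·R ≈ 6.348 × 1.0884 ≈ 6.909 mcg/mL.
Peak 6.9 mcg/mL vs MTC 2 mcg/mL: exceeds toxic threshold.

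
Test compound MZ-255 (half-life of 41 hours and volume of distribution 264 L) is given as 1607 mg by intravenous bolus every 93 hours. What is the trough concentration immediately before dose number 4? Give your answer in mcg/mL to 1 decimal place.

f = (1/2)^(τ/t½) = (1/2)^(93/41) ≈ 0.2076.
C₀ = D/Vd = 1607/264 ≈ 6.087 mcg/mL.
Before the 4th dose, 3 doses have been given. Superposition: Cmin = C₀·(f + f² + … + f^3).
≈ 6.087 × (0.2076 + 0.0431 + 0.0089) ≈ 6.087 × 0.2596 ≈ 1.580 mcg/mL.

1.6 mcg/mL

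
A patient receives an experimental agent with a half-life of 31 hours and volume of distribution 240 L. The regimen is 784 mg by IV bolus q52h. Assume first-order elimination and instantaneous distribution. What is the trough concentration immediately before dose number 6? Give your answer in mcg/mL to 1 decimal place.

1.5 mcg/mL

f = (1/2)^(τ/t½) = (1/2)^(52/31) ≈ 0.3126.
C₀ = D/Vd = 784/240 ≈ 3.267 mcg/mL.
Before the 6th dose, 5 doses have been given. Superposition: Cmin = C₀·(f + f² + … + f^5).
≈ 3.267 × (0.3126 + 0.0977 + 0.0305 + 0.0095 + 0.0030) ≈ 3.267 × 0.4533 ≈ 1.481 mcg/mL.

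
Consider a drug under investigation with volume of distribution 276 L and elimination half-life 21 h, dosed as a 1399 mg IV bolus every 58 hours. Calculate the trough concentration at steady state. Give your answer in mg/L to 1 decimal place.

0.9 mg/L

Over one 58-h interval, 58/21 ≈ 2.7619 half-lives elapse, leaving f ≈ 0.1474 of each dose.
Accumulation ratio R = 1/(1 − f) ≈ 1/0.8526 ≈ 1.1729.
Each bolus raises the concentration by D/Vd = 1399/276 ≈ 5.069 mg/L.
Steady-state peak Cmax,ss = C₀·R ≈ 5.069 × 1.1729 ≈ 5.945 mg/L.
Steady-state trough Cmin,ss = Cmax,ss·f ≈ 5.945 × 0.1474 ≈ 0.876 mg/L.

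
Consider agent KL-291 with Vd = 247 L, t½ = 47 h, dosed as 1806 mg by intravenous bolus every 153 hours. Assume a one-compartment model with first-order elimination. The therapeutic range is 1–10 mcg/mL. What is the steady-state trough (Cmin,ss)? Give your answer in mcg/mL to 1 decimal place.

0.9 mcg/mL

k = ln2/t½ = ln2/47 ≈ 0.014748 h⁻¹; fraction remaining f = e^(−kτ) = e^(−0.014748×153) ≈ 0.1047.
Each bolus raises the concentration by D/Vd = 1806/247 ≈ 7.312 mcg/mL.
Steady-state trough Cmin,ss = C₀·f/(1−f) ≈ 7.312 × 0.1047/0.8953 ≈ 0.855 mcg/mL.
Trough 0.9 mcg/mL vs MEC 1 mcg/mL: subtherapeutic.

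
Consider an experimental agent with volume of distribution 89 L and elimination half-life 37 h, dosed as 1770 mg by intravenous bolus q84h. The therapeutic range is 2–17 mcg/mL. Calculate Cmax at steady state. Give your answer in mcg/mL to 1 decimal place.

25.1 mcg/mL

k = ln2/t½ = ln2/37 ≈ 0.018734 h⁻¹; fraction remaining f = e^(−kτ) = e^(−0.018734×84) ≈ 0.2073.
Accumulation ratio R = 1/(1 − f) ≈ 1/0.7927 ≈ 1.2615.
Each bolus raises the concentration by D/Vd = 1770/89 ≈ 19.888 mcg/mL.
Cmax,ss = C₀/(1 − f) ≈ 19.888/0.7927 ≈ 25.089 mcg/mL.
Peak 25.1 mcg/mL vs MTC 17 mcg/mL: exceeds toxic threshold.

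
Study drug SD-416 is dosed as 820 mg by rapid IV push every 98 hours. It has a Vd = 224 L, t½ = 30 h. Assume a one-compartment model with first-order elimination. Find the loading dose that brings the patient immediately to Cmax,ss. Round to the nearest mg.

f = (1/2)^(98/30) ≈ 0.103905; accumulation ratio R = 1/(1−f) ≈ 1.11595.
Loading dose to hit Cmax,ss on first dose: D_load = D_maint·R ≈ 820 × 1.11595 ≈ 915.08 mg.

915 mg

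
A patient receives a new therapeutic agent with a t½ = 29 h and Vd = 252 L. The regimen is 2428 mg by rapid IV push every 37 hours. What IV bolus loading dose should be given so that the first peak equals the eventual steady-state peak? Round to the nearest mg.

f = (1/2)^(37/29) ≈ 0.412978; accumulation ratio R = 1/(1−f) ≈ 1.70351.
Loading dose to hit Cmax,ss on first dose: D_load = D_maint·R ≈ 2428 × 1.70351 ≈ 4136.12 mg.

4136 mg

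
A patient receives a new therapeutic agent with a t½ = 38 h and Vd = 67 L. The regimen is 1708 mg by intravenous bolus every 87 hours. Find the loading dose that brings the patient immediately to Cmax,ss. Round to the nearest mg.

2147 mg

f = (1/2)^(87/38) ≈ 0.204550; accumulation ratio R = 1/(1−f) ≈ 1.25715.
Loading dose to hit Cmax,ss on first dose: D_load = D_maint·R ≈ 1708 × 1.25715 ≈ 2147.21 mg.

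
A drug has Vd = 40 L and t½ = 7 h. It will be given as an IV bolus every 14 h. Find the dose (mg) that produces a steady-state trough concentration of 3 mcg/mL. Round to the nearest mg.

360 mg

τ/t½ = 14/7 ≈ 2, so f = (1/2)^(14/7) ≈ 0.250000.
Cmin,ss = (D/Vd)·f/(1−f), so D = Cmin,ss·Vd·(1−f)/f.
D = 3 × 40 × (1−f)/f ≈ 3 × 40 × 3.00000 ≈ 360.00 mg.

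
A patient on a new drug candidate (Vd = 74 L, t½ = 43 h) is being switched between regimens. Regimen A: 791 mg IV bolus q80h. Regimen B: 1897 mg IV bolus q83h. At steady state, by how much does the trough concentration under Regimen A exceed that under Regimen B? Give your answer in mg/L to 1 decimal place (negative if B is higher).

Regimen A: f = (1/2)^(80/43) ≈ 0.2754; Cmin,ss = (791/74)·f/(1−f) ≈ 4.063 mg/L.
Regimen B: f = (1/2)^(83/43) ≈ 0.2624; Cmin,ss = (1897/74)·f/(1−f) ≈ 9.120 mg/L.
Difference ≈ 4.063 − 9.120 ≈ -5.057 mg/L.

-5.1 mg/L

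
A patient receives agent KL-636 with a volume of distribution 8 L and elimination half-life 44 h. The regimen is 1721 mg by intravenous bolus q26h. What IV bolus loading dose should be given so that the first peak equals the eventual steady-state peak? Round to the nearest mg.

5121 mg

f = (1/2)^(26/44) ≈ 0.663924; accumulation ratio R = 1/(1−f) ≈ 2.97552.
Loading dose to hit Cmax,ss on first dose: D_load = D_maint·R ≈ 1721 × 2.97552 ≈ 5120.87 mg.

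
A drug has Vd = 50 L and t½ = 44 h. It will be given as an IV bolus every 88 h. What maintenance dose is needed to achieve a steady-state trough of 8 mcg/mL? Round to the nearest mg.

τ/t½ = 88/44 ≈ 2, so f = (1/2)^(88/44) ≈ 0.250000.
Cmin,ss = (D/Vd)·f/(1−f), so D = Cmin,ss·Vd·(1−f)/f.
D = 8 × 50 × (1−f)/f ≈ 8 × 50 × 3.00000 ≈ 1200.00 mg.

1200 mg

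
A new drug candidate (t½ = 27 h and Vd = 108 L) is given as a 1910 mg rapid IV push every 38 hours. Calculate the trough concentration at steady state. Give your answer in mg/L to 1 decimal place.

10.7 mg/L

k = ln2/t½ = ln2/27 ≈ 0.025672 h⁻¹; fraction remaining f = e^(−kτ) = e^(−0.025672×38) ≈ 0.3770.
Accumulation ratio R = 1/(1 − f) ≈ 1/0.6230 ≈ 1.6051.
Single-dose peak C₀ = D/Vd = 1910/108 ≈ 17.685 mg/L.
Steady-state peak Cmax,ss = C₀·R ≈ 17.685 × 1.6051 ≈ 28.386 mg/L.
Steady-state trough Cmin,ss = Cmax,ss·f ≈ 28.386 × 0.3770 ≈ 10.702 mg/L.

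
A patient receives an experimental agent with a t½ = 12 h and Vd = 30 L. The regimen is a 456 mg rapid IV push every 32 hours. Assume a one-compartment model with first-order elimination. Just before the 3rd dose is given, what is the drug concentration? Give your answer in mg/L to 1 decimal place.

f = (1/2)^(τ/t½) = (1/2)^(32/12) ≈ 0.1575.
C₀ = D/Vd = 456/30 ≈ 15.200 mg/L.
Before the 3rd dose, 2 doses have been given. Superposition: Cmin = C₀·(f + f²).
≈ 15.200 × (0.1575 + 0.0248) ≈ 15.200 × 0.1823 ≈ 2.771 mg/L.

2.8 mg/L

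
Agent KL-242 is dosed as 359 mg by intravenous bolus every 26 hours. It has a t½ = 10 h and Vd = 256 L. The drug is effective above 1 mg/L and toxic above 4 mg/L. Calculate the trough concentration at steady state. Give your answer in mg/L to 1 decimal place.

τ/t½ = 26/10 ≈ 2.6, so fraction remaining f = (1/2)^(26/10) ≈ 0.1649.
Accumulation ratio R = 1/(1 − f) ≈ 1/0.8351 ≈ 1.1975.
Each bolus raises the concentration by D/Vd = 359/256 ≈ 1.402 mg/L.
Cmax,ss = C₀/(1 − f) ≈ 1.402/0.8351 ≈ 1.679 mg/L.
Steady-state trough Cmin,ss = Cmax,ss·f ≈ 1.679 × 0.1649 ≈ 0.277 mg/L.
Trough 0.3 mg/L vs MEC 1 mg/L: subtherapeutic.

0.3 mg/L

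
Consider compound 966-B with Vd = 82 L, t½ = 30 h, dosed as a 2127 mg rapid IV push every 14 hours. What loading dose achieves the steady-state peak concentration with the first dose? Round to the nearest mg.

7696 mg

f = (1/2)^(14/30) ≈ 0.723635; accumulation ratio R = 1/(1−f) ≈ 3.61840.
Loading dose to hit Cmax,ss on first dose: D_load = D_maint·R ≈ 2127 × 3.61840 ≈ 7696.34 mg.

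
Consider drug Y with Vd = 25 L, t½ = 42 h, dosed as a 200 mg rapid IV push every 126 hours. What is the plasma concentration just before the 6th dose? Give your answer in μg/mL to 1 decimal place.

1.1 μg/mL

f = (1/2)^(τ/t½) = (1/2)^(126/42) ≈ 0.1250.
C₀ = D/Vd = 200/25 ≈ 8.000 μg/mL.
Before the 6th dose, 5 doses have been given. Superposition: Cmin = C₀·(f + f² + … + f^5).
≈ 8.000 × (0.1250 + 0.0156 + 0.0020 + 0.0002 + 0.0000) ≈ 8.000 × 0.1428 ≈ 1.142 μg/mL.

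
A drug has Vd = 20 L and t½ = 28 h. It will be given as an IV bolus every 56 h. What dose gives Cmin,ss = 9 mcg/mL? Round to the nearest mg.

540 mg

τ/t½ = 56/28 ≈ 2, so f = (1/2)^(56/28) ≈ 0.250000.
Cmin,ss = (D/Vd)·f/(1−f), so D = Cmin,ss·Vd·(1−f)/f.
D = 9 × 20 × (1−f)/f ≈ 9 × 20 × 3.00000 ≈ 540.00 mg.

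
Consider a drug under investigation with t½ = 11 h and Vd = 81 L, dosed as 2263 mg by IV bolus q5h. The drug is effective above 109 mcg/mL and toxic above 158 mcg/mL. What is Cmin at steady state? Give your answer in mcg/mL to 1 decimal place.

k = ln2/t½ = ln2/11 ≈ 0.063013 h⁻¹; fraction remaining f = e^(−kτ) = e^(−0.063013×5) ≈ 0.7297.
Each bolus raises the concentration by D/Vd = 2263/81 ≈ 27.938 mcg/mL.
Steady-state trough Cmin,ss = C₀·f/(1−f) ≈ 27.938 × 0.7297/0.2703 ≈ 75.421 mcg/mL.
Trough 75.4 mcg/mL vs MEC 109 mcg/mL: subtherapeutic.

75.4 mcg/mL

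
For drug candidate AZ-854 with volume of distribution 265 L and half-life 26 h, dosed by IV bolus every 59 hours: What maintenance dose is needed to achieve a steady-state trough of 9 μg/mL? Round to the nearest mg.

τ/t½ = 59/26 ≈ 2.2692, so f = (1/2)^(59/26) ≈ 0.207440.
Cmin,ss = (D/Vd)·f/(1−f), so D = Cmin,ss·Vd·(1−f)/f.
D = 9 × 265 × (1−f)/f ≈ 9 × 265 × 3.82067 ≈ 9112.30 mg.

9112 mg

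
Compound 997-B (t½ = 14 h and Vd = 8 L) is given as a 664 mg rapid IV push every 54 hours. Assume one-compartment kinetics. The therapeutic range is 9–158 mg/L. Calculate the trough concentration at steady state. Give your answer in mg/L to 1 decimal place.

k = ln2/t½ = ln2/14 ≈ 0.049511 h⁻¹; fraction remaining f = e^(−kτ) = e^(−0.049511×54) ≈ 0.0690.
Single-dose peak C₀ = D/Vd = 664/8 ≈ 83.000 mg/L.
Steady-state trough Cmin,ss = C₀·f/(1−f) ≈ 83.000 × 0.0690/0.9310 ≈ 6.151 mg/L.
Trough 6.2 mg/L vs MEC 9 mg/L: subtherapeutic.

6.2 mg/L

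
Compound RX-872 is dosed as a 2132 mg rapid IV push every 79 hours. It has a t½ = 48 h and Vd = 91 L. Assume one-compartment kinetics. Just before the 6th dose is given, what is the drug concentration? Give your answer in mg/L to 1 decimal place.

f = (1/2)^(τ/t½) = (1/2)^(79/48) ≈ 0.3196.
C₀ = D/Vd = 2132/91 ≈ 23.429 mg/L.
Before the 6th dose, 5 doses have been given. Superposition: Cmin = C₀·(f + f² + … + f^5).
≈ 23.429 × (0.3196 + 0.1021 + 0.0326 + 0.0104 + 0.0033) ≈ 23.429 × 0.4680 ≈ 10.965 mg/L.

11.0 mg/L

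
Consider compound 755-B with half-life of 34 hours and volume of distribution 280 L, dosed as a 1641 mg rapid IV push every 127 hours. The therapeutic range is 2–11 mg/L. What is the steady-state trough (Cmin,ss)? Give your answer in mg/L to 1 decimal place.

0.5 mg/L

k = ln2/t½ = ln2/34 ≈ 0.020387 h⁻¹; fraction remaining f = e^(−kτ) = e^(−0.020387×127) ≈ 0.0751.
At steady state, accumulation factor R = 1/(1 − e^(−kτ)) ≈ 1.0812.
Single-dose peak C₀ = D/Vd = 1641/280 ≈ 5.861 mg/L.
Cmax,ss = C₀/(1 − f) ≈ 5.861/0.9249 ≈ 6.337 mg/L.
Steady-state trough Cmin,ss = Cmax,ss·f ≈ 6.337 × 0.0751 ≈ 0.476 mg/L.
Trough 0.5 mg/L vs MEC 2 mg/L: subtherapeutic.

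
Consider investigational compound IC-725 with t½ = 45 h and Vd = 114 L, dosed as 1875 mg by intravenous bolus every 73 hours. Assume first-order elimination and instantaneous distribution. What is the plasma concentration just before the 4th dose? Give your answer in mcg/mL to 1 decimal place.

f = (1/2)^(τ/t½) = (1/2)^(73/45) ≈ 0.3248.
C₀ = D/Vd = 1875/114 ≈ 16.447 mcg/mL.
Before the 4th dose, 3 doses have been given. Superposition: Cmin = C₀·(f + f² + … + f^3).
≈ 16.447 × (0.3248 + 0.1055 + 0.0343) ≈ 16.447 × 0.4646 ≈ 7.641 mcg/mL.

7.6 mcg/mL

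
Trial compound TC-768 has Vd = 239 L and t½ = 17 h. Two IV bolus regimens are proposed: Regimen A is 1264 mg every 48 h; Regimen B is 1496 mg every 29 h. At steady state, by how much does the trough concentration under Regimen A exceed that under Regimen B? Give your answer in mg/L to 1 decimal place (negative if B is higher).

Regimen A: f = (1/2)^(48/17) ≈ 0.1413; Cmin,ss = (1264/239)·f/(1−f) ≈ 0.870 mg/L.
Regimen B: f = (1/2)^(29/17) ≈ 0.3065; Cmin,ss = (1496/239)·f/(1−f) ≈ 2.766 mg/L.
Difference ≈ 0.870 − 2.766 ≈ -1.896 mg/L.

-1.9 mg/L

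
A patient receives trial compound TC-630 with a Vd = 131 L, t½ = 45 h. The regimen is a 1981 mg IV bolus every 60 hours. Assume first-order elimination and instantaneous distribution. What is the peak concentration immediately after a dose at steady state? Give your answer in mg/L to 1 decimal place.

25.1 mg/L

k = ln2/t½ = ln2/45 ≈ 0.015403 h⁻¹; fraction remaining f = e^(−kτ) = e^(−0.015403×60) ≈ 0.3969.
Accumulation ratio R = 1/(1 − f) ≈ 1/0.6031 ≈ 1.6581.
Each bolus raises the concentration by D/Vd = 1981/131 ≈ 15.122 mg/L.
Steady-state peak Cmax,ss = C₀·R ≈ 15.122 × 1.6581 ≈ 25.074 mg/L.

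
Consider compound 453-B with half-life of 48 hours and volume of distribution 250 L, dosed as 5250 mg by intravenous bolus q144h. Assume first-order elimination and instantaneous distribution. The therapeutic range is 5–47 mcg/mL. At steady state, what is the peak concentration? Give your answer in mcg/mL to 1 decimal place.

τ = 144 h = 3 half-lives, so f = (1/2)^3 = 0.125.
Accumulation ratio R = 1/(1 − f) = 1/0.875 = 8/7.
Single-dose peak C₀ = D/Vd = 5250/250 = 21 mcg/mL.
Steady-state peak Cmax,ss = C₀·R = 21 × 8/7 ≈ 24.000 mcg/mL.
Peak 24.0 mcg/mL vs MTC 47 mcg/mL: below toxic threshold.

24.0 mcg/mL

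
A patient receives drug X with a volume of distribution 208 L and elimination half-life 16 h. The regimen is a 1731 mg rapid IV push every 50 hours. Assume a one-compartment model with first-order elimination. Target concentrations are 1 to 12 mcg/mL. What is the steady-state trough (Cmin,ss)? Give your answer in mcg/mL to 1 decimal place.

Over one 50-h interval, 50/16 ≈ 3.125 half-lives elapse, leaving f ≈ 0.1146 of each dose.
Accumulation ratio R = 1/(1 − f) ≈ 1/0.8854 ≈ 1.1294.
Single-dose peak C₀ = D/Vd = 1731/208 ≈ 8.322 mcg/mL.
Cmax,ss = C₀/(1 − f) ≈ 8.322/0.8854 ≈ 9.399 mcg/mL.
One interval later, Cmin,ss = Cmax,ss·e^(−kτ) ≈ 9.399 × 0.1146 ≈ 1.077 mcg/mL.
Trough 1.1 mcg/mL vs MEC 1 mcg/mL: adequate.

1.1 mcg/mL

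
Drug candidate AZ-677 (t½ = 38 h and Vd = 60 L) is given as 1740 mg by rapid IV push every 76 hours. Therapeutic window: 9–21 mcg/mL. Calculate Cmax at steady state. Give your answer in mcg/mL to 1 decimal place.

38.7 mcg/mL

τ = 76 h = 2 half-lives, so f = (1/2)^2 = 0.25.
Accumulation ratio R = 1/(1 − f) = 1/0.75 = 4/3.
Single-dose peak C₀ = D/Vd = 1740/60 = 29 mcg/mL.
Steady-state peak Cmax,ss = C₀·R = 29 × 4/3 ≈ 38.667 mcg/mL.
Peak 38.7 mcg/mL vs MTC 21 mcg/mL: exceeds toxic threshold.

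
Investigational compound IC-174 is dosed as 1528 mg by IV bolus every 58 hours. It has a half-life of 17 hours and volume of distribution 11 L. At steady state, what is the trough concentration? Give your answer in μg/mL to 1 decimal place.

Over one 58-h interval, 58/17 ≈ 3.4118 half-lives elapse, leaving f ≈ 0.0940 of each dose.
At steady state, accumulation factor R = 1/(1 − e^(−kτ)) ≈ 1.1038.
Each bolus raises the concentration by D/Vd = 1528/11 ≈ 138.909 μg/mL.
Cmax,ss = C₀/(1 − f) ≈ 138.909/0.9060 ≈ 153.321 μg/mL.
Steady-state trough Cmin,ss = Cmax,ss·f ≈ 153.321 × 0.0940 ≈ 14.412 μg/mL.

14.4 μg/mL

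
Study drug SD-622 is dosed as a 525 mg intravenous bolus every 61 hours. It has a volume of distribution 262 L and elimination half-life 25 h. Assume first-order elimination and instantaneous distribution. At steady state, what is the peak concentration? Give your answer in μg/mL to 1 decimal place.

k = ln2/t½ = ln2/25 ≈ 0.027726 h⁻¹; fraction remaining f = e^(−kτ) = e^(−0.027726×61) ≈ 0.1843.
At steady state, accumulation factor R = 1/(1 − e^(−kτ)) ≈ 1.2259.
Single-dose peak C₀ = D/Vd = 525/262 ≈ 2.004 μg/mL.
Cmax,ss = C₀/(1 − f) ≈ 2.004/0.8157 ≈ 2.457 μg/mL.

2.5 μg/mL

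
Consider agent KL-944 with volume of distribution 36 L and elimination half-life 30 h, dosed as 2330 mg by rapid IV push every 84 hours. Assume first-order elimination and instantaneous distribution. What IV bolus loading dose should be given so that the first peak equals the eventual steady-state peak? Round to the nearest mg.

2721 mg

f = (1/2)^(84/30) ≈ 0.143587; accumulation ratio R = 1/(1−f) ≈ 1.16766.
Loading dose to hit Cmax,ss on first dose: D_load = D_maint·R ≈ 2330 × 1.16766 ≈ 2720.65 mg.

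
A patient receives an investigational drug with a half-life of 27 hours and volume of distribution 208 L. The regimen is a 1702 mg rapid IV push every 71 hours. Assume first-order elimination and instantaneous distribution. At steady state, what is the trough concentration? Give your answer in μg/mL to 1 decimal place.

1.6 μg/mL

Over one 71-h interval, 71/27 ≈ 2.6296 half-lives elapse, leaving f ≈ 0.1616 of each dose.
Accumulation ratio R = 1/(1 − f) ≈ 1/0.8384 ≈ 1.1927.
Single-dose peak C₀ = D/Vd = 1702/208 ≈ 8.183 μg/mL.
Cmax,ss = C₀/(1 − f) ≈ 8.183/0.8384 ≈ 9.760 μg/mL.
One interval later, Cmin,ss = Cmax,ss·e^(−kτ) ≈ 9.760 × 0.1616 ≈ 1.577 μg/mL.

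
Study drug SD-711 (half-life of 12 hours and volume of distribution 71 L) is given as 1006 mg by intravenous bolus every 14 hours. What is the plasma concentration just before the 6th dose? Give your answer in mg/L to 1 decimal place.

f = (1/2)^(τ/t½) = (1/2)^(14/12) ≈ 0.4454.
C₀ = D/Vd = 1006/71 ≈ 14.169 mg/L.
Before the 6th dose, 5 doses have been given. Superposition: Cmin = C₀·(f + f² + … + f^5).
≈ 14.169 × (0.4454 + 0.1984 + 0.0884 + 0.0394 + 0.0175) ≈ 14.169 × 0.7891 ≈ 11.181 mg/L.

11.2 mg/L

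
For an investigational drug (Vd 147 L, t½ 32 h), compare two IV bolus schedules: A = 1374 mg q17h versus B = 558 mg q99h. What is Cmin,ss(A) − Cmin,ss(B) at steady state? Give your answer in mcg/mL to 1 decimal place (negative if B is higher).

20.5 mcg/mL

Regimen A: f = (1/2)^(17/32) ≈ 0.6920; Cmin,ss = (1374/147)·f/(1−f) ≈ 21.000 mcg/mL.
Regimen B: f = (1/2)^(99/32) ≈ 0.1171; Cmin,ss = (558/147)·f/(1−f) ≈ 0.503 mcg/mL.
Difference ≈ 21.000 − 0.503 ≈ 20.497 mcg/mL.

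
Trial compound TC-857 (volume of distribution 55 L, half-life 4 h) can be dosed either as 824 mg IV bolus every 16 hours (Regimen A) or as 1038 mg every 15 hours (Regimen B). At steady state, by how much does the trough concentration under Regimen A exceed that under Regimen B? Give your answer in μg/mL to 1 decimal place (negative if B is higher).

-0.5 μg/mL

Regimen A: f = (1/2)^(16/4) ≈ 0.0625; Cmin,ss = (824/55)·f/(1−f) ≈ 0.999 μg/mL.
Regimen B: f = (1/2)^(15/4) ≈ 0.0743; Cmin,ss = (1038/55)·f/(1−f) ≈ 1.515 μg/mL.
Difference ≈ 0.999 − 1.515 ≈ -0.516 μg/mL.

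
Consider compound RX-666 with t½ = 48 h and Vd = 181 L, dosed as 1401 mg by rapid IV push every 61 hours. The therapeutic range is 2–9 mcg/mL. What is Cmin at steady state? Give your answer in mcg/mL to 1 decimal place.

5.5 mcg/mL

k = ln2/t½ = ln2/48 ≈ 0.014441 h⁻¹; fraction remaining f = e^(−kτ) = e^(−0.014441×61) ≈ 0.4144.
Each bolus raises the concentration by D/Vd = 1401/181 ≈ 7.740 mcg/mL.
Steady-state trough Cmin,ss = C₀·f/(1−f) ≈ 7.740 × 0.4144/0.5856 ≈ 5.477 mcg/mL.
Trough 5.5 mcg/mL vs MEC 2 mcg/mL: adequate.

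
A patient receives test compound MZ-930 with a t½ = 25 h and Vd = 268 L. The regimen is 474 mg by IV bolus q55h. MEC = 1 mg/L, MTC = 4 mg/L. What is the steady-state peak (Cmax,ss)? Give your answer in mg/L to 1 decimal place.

2.3 mg/L

Over one 55-h interval, 55/25 ≈ 2.2 half-lives elapse, leaving f ≈ 0.2176 of each dose.
At steady state, accumulation factor R = 1/(1 − e^(−kτ)) ≈ 1.2781.
Single-dose peak C₀ = D/Vd = 474/268 ≈ 1.769 mg/L.
Steady-state peak Cmax,ss = C₀·R ≈ 1.769 × 1.2781 ≈ 2.261 mg/L.
Peak 2.3 mg/L vs MTC 4 mg/L: below toxic threshold.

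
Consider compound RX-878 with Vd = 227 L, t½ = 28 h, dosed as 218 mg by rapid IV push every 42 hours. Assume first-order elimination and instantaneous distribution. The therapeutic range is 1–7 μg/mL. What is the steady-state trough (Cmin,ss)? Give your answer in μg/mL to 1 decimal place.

0.5 μg/mL

τ/t½ = 42/28 ≈ 1.5, so fraction remaining f = (1/2)^(42/28) ≈ 0.3536.
At steady state, accumulation factor R = 1/(1 − e^(−kτ)) ≈ 1.5470.
Each bolus raises the concentration by D/Vd = 218/227 ≈ 0.960 μg/mL.
Steady-state peak Cmax,ss = C₀·R ≈ 0.960 × 1.5470 ≈ 1.485 μg/mL.
One interval later, Cmin,ss = Cmax,ss·e^(−kτ) ≈ 1.485 × 0.3536 ≈ 0.525 μg/mL.
Trough 0.5 μg/mL vs MEC 1 μg/mL: subtherapeutic.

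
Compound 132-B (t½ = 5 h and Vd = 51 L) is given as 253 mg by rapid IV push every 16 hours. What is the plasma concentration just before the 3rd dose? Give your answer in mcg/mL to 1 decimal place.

0.6 mcg/mL

f = (1/2)^(τ/t½) = (1/2)^(16/5) ≈ 0.1088.
C₀ = D/Vd = 253/51 ≈ 4.961 mcg/mL.
Before the 3rd dose, 2 doses have been given. Superposition: Cmin = C₀·(f + f²).
≈ 4.961 × (0.1088 + 0.0118) ≈ 4.961 × 0.1206 ≈ 0.598 mcg/mL.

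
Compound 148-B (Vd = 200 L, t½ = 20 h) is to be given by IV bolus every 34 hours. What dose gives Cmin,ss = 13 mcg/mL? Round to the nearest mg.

5847 mg

τ/t½ = 34/20 ≈ 1.7, so f = (1/2)^(34/20) ≈ 0.307786.
Cmin,ss = (D/Vd)·f/(1−f), so D = Cmin,ss·Vd·(1−f)/f.
D = 13 × 200 × (1−f)/f ≈ 13 × 200 × 2.24901 ≈ 5847.43 mg.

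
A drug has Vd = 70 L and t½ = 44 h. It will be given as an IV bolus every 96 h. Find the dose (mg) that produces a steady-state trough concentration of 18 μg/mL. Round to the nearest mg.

τ/t½ = 96/44 ≈ 2.1818, so f = (1/2)^(96/44) ≈ 0.220398.
Cmin,ss = (D/Vd)·f/(1−f), so D = Cmin,ss·Vd·(1−f)/f.
D = 18 × 70 × (1−f)/f ≈ 18 × 70 × 3.53725 ≈ 4456.93 mg.

4457 mg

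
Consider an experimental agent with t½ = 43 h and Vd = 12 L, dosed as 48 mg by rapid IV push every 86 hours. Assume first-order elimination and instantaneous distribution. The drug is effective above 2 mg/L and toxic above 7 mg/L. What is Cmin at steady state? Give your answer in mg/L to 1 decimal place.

1.3 mg/L

The dosing interval is 2 half-lives, so f = 2^(−2) = 0.25.
At steady state, R = 1/(1 − 0.25) = 4/3.
Single-dose peak C₀ = D/Vd = 48/12 = 4 mg/L.
Steady-state peak Cmax,ss = C₀·R = 4 × 4/3 ≈ 5.333 mg/L.
Steady-state trough Cmin,ss = Cmax,ss·f ≈ 5.333 × 0.25 ≈ 1.333 mg/L.
Trough 1.3 mg/L vs MEC 2 mg/L: subtherapeutic.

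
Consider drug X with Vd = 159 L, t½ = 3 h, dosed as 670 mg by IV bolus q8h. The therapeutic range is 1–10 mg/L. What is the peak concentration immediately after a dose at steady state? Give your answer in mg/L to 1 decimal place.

5.0 mg/L

k = ln2/t½ = ln2/3 ≈ 0.231049 h⁻¹; fraction remaining f = e^(−kτ) = e^(−0.231049×8) ≈ 0.1575.
Accumulation ratio R = 1/(1 − f) ≈ 1/0.8425 ≈ 1.1869.
Each bolus raises the concentration by D/Vd = 670/159 ≈ 4.214 mg/L.
Steady-state peak Cmax,ss = C₀·R ≈ 4.214 × 1.1869 ≈ 5.002 mg/L.
Peak 5.0 mg/L vs MTC 10 mg/L: below toxic threshold.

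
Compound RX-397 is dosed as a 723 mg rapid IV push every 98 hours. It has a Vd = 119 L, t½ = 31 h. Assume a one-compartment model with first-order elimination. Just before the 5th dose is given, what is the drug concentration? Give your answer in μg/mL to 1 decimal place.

0.8 μg/mL

f = (1/2)^(τ/t½) = (1/2)^(98/31) ≈ 0.1118.
C₀ = D/Vd = 723/119 ≈ 6.076 μg/mL.
Before the 5th dose, 4 doses have been given. Superposition: Cmin = C₀·(f + f² + … + f^4).
≈ 6.076 × (0.1118 + 0.0125 + 0.0014 + 0.0002) ≈ 6.076 × 0.1259 ≈ 0.765 μg/mL.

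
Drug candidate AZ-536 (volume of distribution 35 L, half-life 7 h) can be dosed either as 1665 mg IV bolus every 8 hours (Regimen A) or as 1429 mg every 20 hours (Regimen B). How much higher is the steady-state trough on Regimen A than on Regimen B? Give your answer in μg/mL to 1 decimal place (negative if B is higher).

32.8 μg/mL

Regimen A: f = (1/2)^(8/7) ≈ 0.4529; Cmin,ss = (1665/35)·f/(1−f) ≈ 39.381 μg/mL.
Regimen B: f = (1/2)^(20/7) ≈ 0.1380; Cmin,ss = (1429/35)·f/(1−f) ≈ 6.536 μg/mL.
Difference ≈ 39.381 − 6.536 ≈ 32.845 μg/mL.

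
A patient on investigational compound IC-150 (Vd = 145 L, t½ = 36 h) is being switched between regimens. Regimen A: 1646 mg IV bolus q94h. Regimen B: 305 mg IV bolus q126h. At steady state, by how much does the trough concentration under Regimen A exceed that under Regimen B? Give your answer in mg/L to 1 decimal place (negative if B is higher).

2.0 mg/L

Regimen A: f = (1/2)^(94/36) ≈ 0.1637; Cmin,ss = (1646/145)·f/(1−f) ≈ 2.222 mg/L.
Regimen B: f = (1/2)^(126/36) ≈ 0.0884; Cmin,ss = (305/145)·f/(1−f) ≈ 0.204 mg/L.
Difference ≈ 2.222 − 0.204 ≈ 2.018 mg/L.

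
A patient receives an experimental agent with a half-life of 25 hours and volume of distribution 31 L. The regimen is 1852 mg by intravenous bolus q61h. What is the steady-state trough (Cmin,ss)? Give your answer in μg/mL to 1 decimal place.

τ/t½ = 61/25 ≈ 2.44, so fraction remaining f = (1/2)^(61/25) ≈ 0.1843.
Each bolus raises the concentration by D/Vd = 1852/31 ≈ 59.742 μg/mL.
Steady-state trough Cmin,ss = C₀·f/(1−f) ≈ 59.742 × 0.1843/0.8157 ≈ 13.498 μg/mL.

13.5 μg/mL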